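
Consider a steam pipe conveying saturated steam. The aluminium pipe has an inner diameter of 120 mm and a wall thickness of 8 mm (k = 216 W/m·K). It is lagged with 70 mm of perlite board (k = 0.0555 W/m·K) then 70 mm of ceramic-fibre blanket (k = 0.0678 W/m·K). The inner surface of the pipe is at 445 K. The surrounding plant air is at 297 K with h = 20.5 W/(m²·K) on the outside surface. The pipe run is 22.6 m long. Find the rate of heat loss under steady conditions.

For a radial system each layer contributes R = ln(r_out/r_in)/(2πkL); films add R = 1/(hA).
R_aluminium pipe wall = ln(68/60)/(2π×216×22.6) = 4.081×10^-6 K/W
R_perlite board = ln(138/68)/(2π×0.0555×22.6) = 0.0898 K/W
R_ceramic-fibre blanket = ln(208/138)/(2π×0.0678×22.6) = 0.04262 K/W
R_outer film = 1/(h_o·2πr_oL) = 1/(20.5×2π×0.208×22.6) = 0.001652 K/W
R_total = 0.1341 K/W
Q = ΔT/R_total = 148/0.1341

Q ≈ 1100 W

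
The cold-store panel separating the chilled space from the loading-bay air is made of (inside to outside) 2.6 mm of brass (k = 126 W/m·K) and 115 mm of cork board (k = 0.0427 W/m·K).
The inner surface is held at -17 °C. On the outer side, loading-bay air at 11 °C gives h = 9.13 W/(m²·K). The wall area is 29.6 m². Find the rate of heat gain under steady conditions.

Q ≈ 296 W

Model the wall as resistances in series:
R_brass = L/(kA) = 0.0026/(126×29.6) = 6.971×10^-7 K/W
R_cork board = L/(kA) = 0.115/(0.0427×29.6) = 0.09099 K/W
R_outer film = 1/(h_o·A) = 1/(9.13×29.6) = 0.0037 K/W
R_total = 0.09469 K/W
Q = ΔT / R_total = 28 / 0.09469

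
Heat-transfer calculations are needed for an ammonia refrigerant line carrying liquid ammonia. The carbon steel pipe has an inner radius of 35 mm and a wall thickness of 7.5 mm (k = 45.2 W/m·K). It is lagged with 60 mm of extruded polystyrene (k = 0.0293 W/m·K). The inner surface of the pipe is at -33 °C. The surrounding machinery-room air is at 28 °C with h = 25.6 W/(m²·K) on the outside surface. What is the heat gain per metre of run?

q′ ≈ 12.6 W/m

Per-layer cylindrical resistances, series-summed:
R_carbon steel pipe wall = ln(42.5/35)/(2π×45.2×1) = 6.836×10^-4 K/W
R_extruded polystyrene = ln(102.5/42.5)/(2π×0.0293×1) = 4.782 K/W
R_outer film = 1/(h_o·2πr_oL) = 1/(25.6×2π×0.1025×1) = 0.06065 K/W
R_total = 4.843 K/W
Q = ΔT/R_total = 61/4.843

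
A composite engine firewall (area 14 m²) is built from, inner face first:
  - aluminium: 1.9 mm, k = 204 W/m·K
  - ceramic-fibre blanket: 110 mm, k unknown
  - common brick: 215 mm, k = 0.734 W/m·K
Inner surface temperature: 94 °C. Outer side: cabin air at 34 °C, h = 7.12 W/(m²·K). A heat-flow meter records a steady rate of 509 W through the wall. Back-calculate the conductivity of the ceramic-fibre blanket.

Treating each layer as a thermal resistance in series:
R_aluminium = L/(kA) = 0.0019/(204×14) = 6.653×10^-7 K/W
R_common brick = L/(kA) = 0.215/(0.734×14) = 0.02092 K/W
R_outer film = 1/(h_o·A) = 1/(7.12×14) = 0.01003 K/W
Sum of known resistances R_other = 0.03096 K/W
Total R = ΔT/Q = 60/509 = 0.1179 K/W
R_ceramic-fibre blanket = R_total − R_other = 0.08692 K/W
k = L/(R·A) = 0.11/(0.08692×14)

k ≈ 0.0904 W/(m·K)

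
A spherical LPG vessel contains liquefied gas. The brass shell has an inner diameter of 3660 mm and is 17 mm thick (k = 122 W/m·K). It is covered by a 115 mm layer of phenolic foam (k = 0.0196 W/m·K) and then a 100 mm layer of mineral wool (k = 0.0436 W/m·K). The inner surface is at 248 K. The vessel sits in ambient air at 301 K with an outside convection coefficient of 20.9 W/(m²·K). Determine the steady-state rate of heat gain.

Each spherical layer contributes R = (1/r_i − 1/r_o)/(4πk):
R_brass shell = (1/1.83 − 1/1.847)/(4π×122) = 3.281×10^-6 K/W
R_phenolic foam = (1/1.847 − 1/1.962)/(4π×0.0196) = 0.1288 K/W
R_mineral wool = (1/1.962 − 1/2.062)/(4π×0.0436) = 0.04511 K/W
R_outer film = 1/(h·4πr_o²) = 1/(20.9×4π×2.062²) = 8.955×10^-4 K/W
R_total = 0.1749 K/W
Q = ΔT/R_total = 53/0.1749

Q ≈ 303 W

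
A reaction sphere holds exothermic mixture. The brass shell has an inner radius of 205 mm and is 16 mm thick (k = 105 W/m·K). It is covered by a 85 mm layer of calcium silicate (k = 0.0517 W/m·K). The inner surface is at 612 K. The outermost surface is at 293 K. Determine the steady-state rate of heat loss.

For a spherical shell R = (1/r₁ − 1/r₂)/(4πk); film R = 1/(h·4πr²). In series:
R_brass shell = (1/0.205 − 1/0.221)/(4π×105) = 2.677×10^-4 K/W
R_calcium silicate = (1/0.221 − 1/0.306)/(4π×0.0517) = 1.935 K/W
R_total = 1.935 K/W
Q = ΔT/R_total = 319/1.935

Q ≈ 165 W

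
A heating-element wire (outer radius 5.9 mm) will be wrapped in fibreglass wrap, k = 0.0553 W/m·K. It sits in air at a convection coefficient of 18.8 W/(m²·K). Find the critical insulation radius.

For a cylinder r_cr = k/h = 0.0553/18.8
r_cr = 2.94 mm; since the bare radius (5.9 mm) is above r_cr, any added insulation will reduce heat loss.

r_cr ≈ 2.94 mm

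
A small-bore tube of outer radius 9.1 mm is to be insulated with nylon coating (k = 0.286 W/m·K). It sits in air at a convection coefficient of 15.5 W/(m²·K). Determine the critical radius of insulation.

For a cylinder r_cr = k/h = 0.286/15.5
r_cr = 18.5 mm; since the bare radius (9.1 mm) is below r_cr, adding a thin layer of insulation will *increase* heat loss.

r_cr ≈ 18.5 mm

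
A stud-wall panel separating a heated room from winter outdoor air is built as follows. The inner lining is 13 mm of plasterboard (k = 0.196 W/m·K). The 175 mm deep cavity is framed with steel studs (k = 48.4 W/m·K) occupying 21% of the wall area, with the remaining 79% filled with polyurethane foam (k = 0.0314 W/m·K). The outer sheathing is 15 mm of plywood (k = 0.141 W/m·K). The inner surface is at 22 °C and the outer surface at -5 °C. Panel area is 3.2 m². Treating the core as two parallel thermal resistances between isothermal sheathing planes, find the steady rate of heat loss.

Sheathing layers in series; stud and cavity paths in parallel between them.
R_inner = 0.013/(0.196×3.2) = 0.02073 K/W
R_stud  = 0.175/(48.4×0.21×3.2) = 0.005381 K/W
R_cav   = 0.175/(0.0314×0.79×3.2) = 2.205 K/W
1/R_core = 1/R_stud + 1/R_cav → R_core = 0.005367 K/W
R_outer = 0.015/(0.141×3.2) = 0.03324 K/W
R_total = 0.05934 K/W
Q = ΔT/R_total = 27/0.05934

Q ≈ 455 W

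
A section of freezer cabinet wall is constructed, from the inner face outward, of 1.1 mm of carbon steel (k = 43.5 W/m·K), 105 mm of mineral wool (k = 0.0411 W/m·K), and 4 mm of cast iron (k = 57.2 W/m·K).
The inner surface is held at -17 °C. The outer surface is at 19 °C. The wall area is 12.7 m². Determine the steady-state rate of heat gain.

Q ≈ 179 W

Treating each layer as a thermal resistance in series:
R_carbon steel = L/(kA) = 0.0011/(43.5×12.7) = 1.991×10^-6 K/W
R_mineral wool = L/(kA) = 0.105/(0.0411×12.7) = 0.2012 K/W
R_cast iron = L/(kA) = 0.004/(57.2×12.7) = 5.506×10^-6 K/W
R_total = 0.2012 K/W
Q = ΔT / R_total = 36 / 0.2012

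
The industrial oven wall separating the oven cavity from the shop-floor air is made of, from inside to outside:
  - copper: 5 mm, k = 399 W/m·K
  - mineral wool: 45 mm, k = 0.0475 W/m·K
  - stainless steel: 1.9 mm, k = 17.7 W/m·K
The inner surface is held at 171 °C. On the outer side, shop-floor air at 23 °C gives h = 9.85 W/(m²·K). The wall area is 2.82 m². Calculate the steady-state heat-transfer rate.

Q ≈ 398 W

Using the resistance-network approach (series):
R_copper = L/(kA) = 0.005/(399×2.82) = 4.444×10^-6 K/W
R_mineral wool = L/(kA) = 0.045/(0.0475×2.82) = 0.3359 K/W
R_stainless steel = L/(kA) = 0.0019/(17.7×2.82) = 3.807×10^-5 K/W
R_outer film = 1/(h_o·A) = 1/(9.85×2.82) = 0.036 K/W
R_total = 0.372 K/W
Q = ΔT / R_total = 148 / 0.372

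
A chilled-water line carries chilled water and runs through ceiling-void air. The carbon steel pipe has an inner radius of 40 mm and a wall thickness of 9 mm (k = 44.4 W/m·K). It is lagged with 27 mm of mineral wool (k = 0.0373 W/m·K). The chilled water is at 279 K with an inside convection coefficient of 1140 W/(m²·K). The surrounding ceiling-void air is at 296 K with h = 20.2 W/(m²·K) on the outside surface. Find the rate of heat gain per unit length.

q′ ≈ 8.58 W/m

Treating each annulus and film as a series resistance:
R_inner film = 1/(h_i·2πr₁L) = 1/(1140×2π×0.04×1) = 0.00349 K/W
R_carbon steel pipe wall = ln(49/40)/(2π×44.4×1) = 7.275×10^-4 K/W
R_mineral wool = ln(76/49)/(2π×0.0373×1) = 1.873 K/W
R_outer film = 1/(h_o·2πr_oL) = 1/(20.2×2π×0.076×1) = 0.1037 K/W
R_total = 1.981 K/W
Q = ΔT/R_total = 17/1.981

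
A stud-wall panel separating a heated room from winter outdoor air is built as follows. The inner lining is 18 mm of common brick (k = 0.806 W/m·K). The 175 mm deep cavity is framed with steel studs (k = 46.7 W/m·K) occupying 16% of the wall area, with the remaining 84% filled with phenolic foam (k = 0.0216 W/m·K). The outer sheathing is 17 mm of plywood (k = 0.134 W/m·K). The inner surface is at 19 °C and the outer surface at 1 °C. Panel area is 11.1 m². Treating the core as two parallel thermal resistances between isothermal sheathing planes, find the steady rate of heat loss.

Q ≈ 1160 W

Sheathing layers in series; stud and cavity paths in parallel between them.
R_inner = 0.018/(0.806×11.1) = 0.002012 K/W
R_stud  = 0.175/(46.7×0.16×11.1) = 0.00211 K/W
R_cav   = 0.175/(0.0216×0.84×11.1) = 0.8689 K/W
1/R_core = 1/R_stud + 1/R_cav → R_core = 0.002105 K/W
R_outer = 0.017/(0.134×11.1) = 0.01143 K/W
R_total = 0.01555 K/W
Q = ΔT/R_total = 18/0.01555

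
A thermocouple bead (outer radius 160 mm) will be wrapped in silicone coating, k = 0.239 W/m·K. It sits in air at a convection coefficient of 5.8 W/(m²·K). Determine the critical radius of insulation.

For a sphere r_cr = 2k/h = 2×0.239/5.8
r_cr = 82.4 mm; since the bare radius (160 mm) is above r_cr, any added insulation will reduce heat loss.

r_cr ≈ 82.4 mm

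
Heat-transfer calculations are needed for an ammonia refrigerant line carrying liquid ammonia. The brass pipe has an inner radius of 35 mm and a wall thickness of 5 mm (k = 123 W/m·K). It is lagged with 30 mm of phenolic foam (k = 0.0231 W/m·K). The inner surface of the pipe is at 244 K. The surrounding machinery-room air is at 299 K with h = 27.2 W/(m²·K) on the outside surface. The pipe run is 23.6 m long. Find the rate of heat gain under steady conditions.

For a radial system each layer contributes R = ln(r_out/r_in)/(2πkL); films add R = 1/(hA).
R_brass pipe wall = ln(40/35)/(2π×123×23.6) = 7.321×10^-6 K/W
R_phenolic foam = ln(70/40)/(2π×0.0231×23.6) = 0.1634 K/W
R_outer film = 1/(h_o·2πr_oL) = 1/(27.2×2π×0.07×23.6) = 0.003542 K/W
R_total = 0.1669 K/W
Q = ΔT/R_total = 55/0.1669

Q ≈ 329 W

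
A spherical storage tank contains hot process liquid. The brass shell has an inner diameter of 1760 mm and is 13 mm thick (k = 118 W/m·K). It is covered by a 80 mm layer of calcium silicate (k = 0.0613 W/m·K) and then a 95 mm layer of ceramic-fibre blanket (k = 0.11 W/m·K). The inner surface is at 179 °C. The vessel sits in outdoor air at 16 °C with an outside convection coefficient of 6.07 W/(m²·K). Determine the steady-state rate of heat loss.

Q ≈ 827 W

Each spherical layer contributes R = (1/r_i − 1/r_o)/(4πk):
R_brass shell = (1/0.88 − 1/0.893)/(4π×118) = 1.116×10^-5 K/W
R_calcium silicate = (1/0.893 − 1/0.973)/(4π×0.0613) = 0.1195 K/W
R_ceramic-fibre blanket = (1/0.973 − 1/1.068)/(4π×0.11) = 0.06614 K/W
R_outer film = 1/(h·4πr_o²) = 1/(6.07×4π×1.068²) = 0.01149 K/W
R_total = 0.1972 K/W
Q = ΔT/R_total = 163/0.1972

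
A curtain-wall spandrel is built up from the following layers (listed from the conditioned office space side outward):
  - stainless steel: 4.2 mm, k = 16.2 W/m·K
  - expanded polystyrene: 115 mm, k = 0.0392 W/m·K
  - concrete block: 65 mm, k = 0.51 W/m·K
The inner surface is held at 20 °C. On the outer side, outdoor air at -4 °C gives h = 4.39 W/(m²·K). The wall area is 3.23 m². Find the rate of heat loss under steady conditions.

Q ≈ 23.6 W

Using the resistance-network approach (series):
R_stainless steel = L/(kA) = 0.0042/(16.2×3.23) = 8.027×10^-5 K/W
R_expanded polystyrene = L/(kA) = 0.115/(0.0392×3.23) = 0.9083 K/W
R_concrete block = L/(kA) = 0.065/(0.51×3.23) = 0.03946 K/W
R_outer film = 1/(h_o·A) = 1/(4.39×3.23) = 0.07052 K/W
R_total = 1.018 K/W
Q = ΔT / R_total = 24 / 1.018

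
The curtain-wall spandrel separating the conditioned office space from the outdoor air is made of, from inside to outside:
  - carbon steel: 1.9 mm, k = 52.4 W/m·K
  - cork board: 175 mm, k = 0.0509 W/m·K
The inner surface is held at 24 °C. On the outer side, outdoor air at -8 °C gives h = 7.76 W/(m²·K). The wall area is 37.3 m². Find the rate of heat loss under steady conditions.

Treating each layer as a thermal resistance in series:
R_carbon steel = L/(kA) = 0.0019/(52.4×37.3) = 9.721×10^-7 K/W
R_cork board = L/(kA) = 0.175/(0.0509×37.3) = 0.09217 K/W
R_outer film = 1/(h_o·A) = 1/(7.76×37.3) = 0.003455 K/W
R_total = 0.09563 K/W
Q = ΔT / R_total = 32 / 0.09563

Q ≈ 335 W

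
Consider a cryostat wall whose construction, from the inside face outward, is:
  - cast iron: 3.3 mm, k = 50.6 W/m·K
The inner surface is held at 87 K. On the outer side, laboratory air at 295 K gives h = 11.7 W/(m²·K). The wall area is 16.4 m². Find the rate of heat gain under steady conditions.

Q ≈ 39900 W

Model the wall as resistances in series:
R_cast iron = L/(kA) = 0.0033/(50.6×16.4) = 3.977×10^-6 K/W
R_outer film = 1/(h_o·A) = 1/(11.7×16.4) = 0.005212 K/W
R_total = 0.005216 K/W
Q = ΔT / R_total = 208 / 0.005216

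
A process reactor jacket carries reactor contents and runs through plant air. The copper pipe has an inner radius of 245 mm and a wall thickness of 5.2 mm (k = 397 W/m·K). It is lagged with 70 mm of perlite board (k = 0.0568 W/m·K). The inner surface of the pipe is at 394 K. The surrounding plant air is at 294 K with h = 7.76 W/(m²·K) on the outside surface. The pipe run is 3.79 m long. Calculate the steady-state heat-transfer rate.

Treating each annulus and film as a series resistance:
R_copper pipe wall = ln(250.2/245)/(2π×397×3.79) = 2.222×10^-6 K/W
R_perlite board = ln(320.2/250.2)/(2π×0.0568×3.79) = 0.1824 K/W
R_outer film = 1/(h_o·2πr_oL) = 1/(7.76×2π×0.3202×3.79) = 0.0169 K/W
R_total = 0.1993 K/W
Q = ΔT/R_total = 100/0.1993

Q ≈ 502 W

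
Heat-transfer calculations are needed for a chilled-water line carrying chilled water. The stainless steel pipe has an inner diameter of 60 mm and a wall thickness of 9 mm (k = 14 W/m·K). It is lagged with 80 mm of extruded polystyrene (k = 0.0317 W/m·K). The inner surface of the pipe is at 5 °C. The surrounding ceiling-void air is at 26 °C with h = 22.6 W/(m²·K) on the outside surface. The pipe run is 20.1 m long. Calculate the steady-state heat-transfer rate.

For a radial system each layer contributes R = ln(r_out/r_in)/(2πkL); films add R = 1/(hA).
R_stainless steel pipe wall = ln(39/30)/(2π×14×20.1) = 1.484×10^-4 K/W
R_extruded polystyrene = ln(119/39)/(2π×0.0317×20.1) = 0.2786 K/W
R_outer film = 1/(h_o·2πr_oL) = 1/(22.6×2π×0.119×20.1) = 0.002944 K/W
R_total = 0.2817 K/W
Q = ΔT/R_total = 21/0.2817

Q ≈ 74.5 W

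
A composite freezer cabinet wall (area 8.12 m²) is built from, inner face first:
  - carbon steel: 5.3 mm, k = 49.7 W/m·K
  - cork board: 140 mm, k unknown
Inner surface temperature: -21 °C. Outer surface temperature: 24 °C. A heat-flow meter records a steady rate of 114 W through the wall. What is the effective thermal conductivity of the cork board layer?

Thermal resistances in series:
R_carbon steel = L/(kA) = 0.0053/(49.7×8.12) = 1.313×10^-5 K/W
Sum of known resistances R_other = 1.313×10^-5 K/W
Total R = ΔT/Q = 45/114 = 0.3947 K/W
R_cork board = R_total − R_other = 0.3947 K/W
k = L/(R·A) = 0.14/(0.3947×8.12)

k ≈ 0.0437 W/(m·K)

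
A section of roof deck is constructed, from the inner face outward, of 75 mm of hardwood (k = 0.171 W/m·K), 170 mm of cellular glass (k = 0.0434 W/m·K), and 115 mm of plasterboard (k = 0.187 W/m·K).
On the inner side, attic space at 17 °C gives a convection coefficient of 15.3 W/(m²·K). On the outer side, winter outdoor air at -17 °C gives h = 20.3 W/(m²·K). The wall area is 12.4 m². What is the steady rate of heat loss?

Q ≈ 82.9 W

Series thermal resistances:
R_inner film = 1/(h_i·A) = 1/(15.3×12.4) = 0.005271 K/W
R_hardwood = L/(kA) = 0.075/(0.171×12.4) = 0.03537 K/W
R_cellular glass = L/(kA) = 0.17/(0.0434×12.4) = 0.3159 K/W
R_plasterboard = L/(kA) = 0.115/(0.187×12.4) = 0.04959 K/W
R_outer film = 1/(h_o·A) = 1/(20.3×12.4) = 0.003973 K/W
R_total = 0.4101 K/W
Q = ΔT / R_total = 34 / 0.4101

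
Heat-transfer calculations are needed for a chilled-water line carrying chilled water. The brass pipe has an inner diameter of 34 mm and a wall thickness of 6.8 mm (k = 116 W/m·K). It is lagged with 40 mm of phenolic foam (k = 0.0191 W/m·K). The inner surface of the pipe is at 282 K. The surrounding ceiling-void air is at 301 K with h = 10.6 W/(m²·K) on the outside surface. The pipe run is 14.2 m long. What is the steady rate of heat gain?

Q ≈ 31.9 W

Treating each annulus and film as a series resistance:
R_brass pipe wall = ln(23.8/17)/(2π×116×14.2) = 3.251×10^-5 K/W
R_phenolic foam = ln(63.8/23.8)/(2π×0.0191×14.2) = 0.5786 K/W
R_outer film = 1/(h_o·2πr_oL) = 1/(10.6×2π×0.0638×14.2) = 0.01657 K/W
R_total = 0.5952 K/W
Q = ΔT/R_total = 19/0.5952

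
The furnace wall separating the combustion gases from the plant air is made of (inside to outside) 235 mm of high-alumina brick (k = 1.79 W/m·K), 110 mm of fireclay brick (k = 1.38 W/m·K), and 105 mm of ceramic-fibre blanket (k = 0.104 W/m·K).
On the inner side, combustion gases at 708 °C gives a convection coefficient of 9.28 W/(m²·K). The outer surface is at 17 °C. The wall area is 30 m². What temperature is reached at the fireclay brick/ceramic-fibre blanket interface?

Thermal resistances in series:
R_inner film = 1/(h_i·A) = 1/(9.28×30) = 0.003592 K/W
R_high-alumina brick = L/(kA) = 0.235/(1.79×30) = 0.004376 K/W
R_fireclay brick = L/(kA) = 0.11/(1.38×30) = 0.002657 K/W
R_ceramic-fibre blanket = L/(kA) = 0.105/(0.104×30) = 0.03365 K/W
R_total = 0.04428 K/W;  Q = ΔT/R_total = 691/0.04428 = 15610 W
T_interface = T_inner − Q·ΣR(inner→interface) = 708 − 15600×0.01063

T ≈ 542 °C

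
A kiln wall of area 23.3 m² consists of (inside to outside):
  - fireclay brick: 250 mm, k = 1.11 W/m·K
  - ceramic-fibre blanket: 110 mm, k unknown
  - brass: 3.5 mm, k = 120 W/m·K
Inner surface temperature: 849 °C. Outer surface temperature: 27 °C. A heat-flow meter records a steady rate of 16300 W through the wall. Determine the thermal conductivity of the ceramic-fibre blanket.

Series thermal resistances:
R_fireclay brick = L/(kA) = 0.25/(1.11×23.3) = 0.009666 K/W
R_brass = L/(kA) = 0.0035/(120×23.3) = 1.252×10^-6 K/W
Sum of known resistances R_other = 0.009668 K/W
Total R = ΔT/Q = 822/16300 = 0.05043 K/W
R_ceramic-fibre blanket = R_total − R_other = 0.04076 K/W
k = L/(R·A) = 0.11/(0.04076×23.3)

k ≈ 0.116 W/(m·K)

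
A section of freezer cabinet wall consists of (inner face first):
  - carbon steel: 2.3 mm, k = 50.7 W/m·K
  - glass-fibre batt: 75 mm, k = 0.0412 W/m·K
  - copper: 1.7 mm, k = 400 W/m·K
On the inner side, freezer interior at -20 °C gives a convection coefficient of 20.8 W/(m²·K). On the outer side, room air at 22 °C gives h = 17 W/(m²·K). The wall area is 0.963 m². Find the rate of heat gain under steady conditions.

Q ≈ 21 W

Treating each layer as a thermal resistance in series:
R_inner film = 1/(h_i·A) = 1/(20.8×0.963) = 0.04992 K/W
R_carbon steel = L/(kA) = 0.0023/(50.7×0.963) = 4.711×10^-5 K/W
R_glass-fibre batt = L/(kA) = 0.075/(0.0412×0.963) = 1.89 K/W
R_copper = L/(kA) = 0.0017/(400×0.963) = 4.413×10^-6 K/W
R_outer film = 1/(h_o·A) = 1/(17×0.963) = 0.06108 K/W
R_total = 2.001 K/W
Q = ΔT / R_total = 42 / 2.001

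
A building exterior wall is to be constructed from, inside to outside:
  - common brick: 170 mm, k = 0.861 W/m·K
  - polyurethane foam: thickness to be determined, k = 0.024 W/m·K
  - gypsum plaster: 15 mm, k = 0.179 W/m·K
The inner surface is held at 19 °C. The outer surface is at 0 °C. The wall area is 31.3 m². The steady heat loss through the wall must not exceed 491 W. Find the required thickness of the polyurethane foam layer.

L ≈ 22.3 mm

Treating each layer as a thermal resistance in series:
R_common brick = L/(kA) = 0.17/(0.861×31.3) = 0.006308 K/W
R_gypsum plaster = L/(kA) = 0.015/(0.179×31.3) = 0.002677 K/W
Sum of the known resistances R_other = 0.008985 K/W
Required total resistance R_tot = ΔT/Q_allow = 19/491 = 0.0387 K/W
R_polyurethane foam = R_tot − R_other = 0.02971 K/W
L = R·k·A = 0.02971×0.024×31.3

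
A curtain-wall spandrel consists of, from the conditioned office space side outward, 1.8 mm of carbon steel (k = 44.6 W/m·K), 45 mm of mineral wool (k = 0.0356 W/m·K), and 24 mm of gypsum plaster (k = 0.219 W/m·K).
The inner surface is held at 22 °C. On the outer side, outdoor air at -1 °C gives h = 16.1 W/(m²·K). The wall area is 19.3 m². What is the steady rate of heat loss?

Treating each layer as a thermal resistance in series:
R_carbon steel = L/(kA) = 0.0018/(44.6×19.3) = 2.091×10^-6 K/W
R_mineral wool = L/(kA) = 0.045/(0.0356×19.3) = 0.06549 K/W
R_gypsum plaster = L/(kA) = 0.024/(0.219×19.3) = 0.005678 K/W
R_outer film = 1/(h_o·A) = 1/(16.1×19.3) = 0.003218 K/W
R_total = 0.07439 K/W
Q = ΔT / R_total = 23 / 0.07439

Q ≈ 309 W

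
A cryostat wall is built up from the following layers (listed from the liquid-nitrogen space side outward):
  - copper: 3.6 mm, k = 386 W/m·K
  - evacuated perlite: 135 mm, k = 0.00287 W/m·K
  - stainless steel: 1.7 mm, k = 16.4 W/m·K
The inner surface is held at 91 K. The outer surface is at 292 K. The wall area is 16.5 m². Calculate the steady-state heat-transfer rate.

Model the wall as resistances in series:
R_copper = L/(kA) = 0.0036/(386×16.5) = 5.652×10^-7 K/W
R_evacuated perlite = L/(kA) = 0.135/(0.00287×16.5) = 2.851 K/W
R_stainless steel = L/(kA) = 0.0017/(16.4×16.5) = 6.282×10^-6 K/W
R_total = 2.851 K/W
Q = ΔT / R_total = 201 / 2.851

Q ≈ 70.5 W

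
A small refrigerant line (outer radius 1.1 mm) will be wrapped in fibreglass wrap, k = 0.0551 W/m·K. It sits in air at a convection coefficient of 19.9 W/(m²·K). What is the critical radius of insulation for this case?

For a cylinder r_cr = k/h = 0.0551/19.9
r_cr = 2.77 mm; since the bare radius (1.1 mm) is below r_cr, adding a thin layer of insulation will *increase* heat loss.

r_cr ≈ 2.77 mm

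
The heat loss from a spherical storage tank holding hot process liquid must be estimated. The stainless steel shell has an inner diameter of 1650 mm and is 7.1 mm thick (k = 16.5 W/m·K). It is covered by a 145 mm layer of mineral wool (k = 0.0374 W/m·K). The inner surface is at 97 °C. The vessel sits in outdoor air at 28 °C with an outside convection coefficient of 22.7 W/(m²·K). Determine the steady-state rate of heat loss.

Q ≈ 180 W

Radial (spherical) resistances in series:
R_stainless steel shell = (1/0.825 − 1/0.8321)/(4π×16.5) = 4.988×10^-5 K/W
R_mineral wool = (1/0.8321 − 1/0.9771)/(4π×0.0374) = 0.3795 K/W
R_outer film = 1/(h·4πr_o²) = 1/(22.7×4π×0.9771²) = 0.003672 K/W
R_total = 0.3832 K/W
Q = ΔT/R_total = 69/0.3832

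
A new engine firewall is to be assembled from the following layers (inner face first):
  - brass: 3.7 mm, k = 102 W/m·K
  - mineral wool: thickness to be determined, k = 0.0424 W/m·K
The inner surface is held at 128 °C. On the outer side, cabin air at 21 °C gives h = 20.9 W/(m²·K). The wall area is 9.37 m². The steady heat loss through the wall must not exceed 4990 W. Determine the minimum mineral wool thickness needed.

L ≈ 6.49 mm

Model the wall as resistances in series:
R_brass = L/(kA) = 0.0037/(102×9.37) = 3.871×10^-6 K/W
R_outer film = 1/(h_o·A) = 1/(20.9×9.37) = 0.005106 K/W
Sum of the known resistances R_other = 0.00511 K/W
Required total resistance R_tot = ΔT/Q_allow = 107/4990 = 0.02144 K/W
R_mineral wool = R_tot − R_other = 0.01633 K/W
L = R·k·A = 0.01633×0.0424×9.37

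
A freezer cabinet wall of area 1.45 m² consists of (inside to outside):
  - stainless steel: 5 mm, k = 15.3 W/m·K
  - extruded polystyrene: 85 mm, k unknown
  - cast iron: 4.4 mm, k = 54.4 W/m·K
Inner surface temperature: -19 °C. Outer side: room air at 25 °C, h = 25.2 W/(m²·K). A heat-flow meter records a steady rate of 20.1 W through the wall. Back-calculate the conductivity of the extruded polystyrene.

k ≈ 0.0271 W/(m·K)

Series thermal resistances:
R_stainless steel = L/(kA) = 0.005/(15.3×1.45) = 2.254×10^-4 K/W
R_cast iron = L/(kA) = 0.0044/(54.4×1.45) = 5.578×10^-5 K/W
R_outer film = 1/(h_o·A) = 1/(25.2×1.45) = 0.02737 K/W
Sum of known resistances R_other = 0.02765 K/W
Total R = ΔT/Q = 44/20.1 = 2.189 K/W
R_extruded polystyrene = R_total − R_other = 2.161 K/W
k = L/(R·A) = 0.085/(2.161×1.45)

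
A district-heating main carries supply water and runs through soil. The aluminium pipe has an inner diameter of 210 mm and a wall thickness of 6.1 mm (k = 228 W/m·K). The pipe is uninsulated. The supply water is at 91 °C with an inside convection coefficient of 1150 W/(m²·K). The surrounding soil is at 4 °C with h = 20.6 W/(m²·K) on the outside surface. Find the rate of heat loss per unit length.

q′ ≈ 1230 W/m

Per-layer cylindrical resistances, series-summed:
R_inner film = 1/(h_i·2πr₁L) = 1/(1150×2π×0.105×1) = 0.001318 K/W
R_aluminium pipe wall = ln(111.1/105)/(2π×228×1) = 3.942×10^-5 K/W
R_outer film = 1/(h_o·2πr_oL) = 1/(20.6×2π×0.1111×1) = 0.06954 K/W
R_total = 0.0709 K/W
Q = ΔT/R_total = 87/0.0709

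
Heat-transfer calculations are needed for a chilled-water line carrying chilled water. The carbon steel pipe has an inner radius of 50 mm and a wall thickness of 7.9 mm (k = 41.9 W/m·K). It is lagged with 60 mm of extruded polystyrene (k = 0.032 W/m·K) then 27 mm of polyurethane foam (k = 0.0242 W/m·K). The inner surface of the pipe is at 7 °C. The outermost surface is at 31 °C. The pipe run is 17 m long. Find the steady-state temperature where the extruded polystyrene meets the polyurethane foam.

Cylindrical conduction, so R = ln(r₂/r₁)/(2πkL) per layer, in series:
R_carbon steel pipe wall = ln(57.9/50)/(2π×41.9×17) = 3.278×10^-5 K/W
R_extruded polystyrene = ln(117.9/57.9)/(2π×0.032×17) = 0.208 K/W
R_polyurethane foam = ln(144.9/117.9)/(2π×0.0242×17) = 0.07977 K/W
R_total = 0.2879 K/W
Q = ΔT/R_total = 24/0.2879
Q = 83.4 W
T_interface = T_inner + Q·ΣR(inner→interface) = 7 + 83.4×0.2081

T ≈ 24.3 °C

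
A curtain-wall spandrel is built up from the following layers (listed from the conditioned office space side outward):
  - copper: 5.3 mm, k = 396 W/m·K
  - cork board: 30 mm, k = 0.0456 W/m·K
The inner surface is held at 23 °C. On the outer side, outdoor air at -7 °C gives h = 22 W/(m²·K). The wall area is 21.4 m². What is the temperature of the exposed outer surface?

T ≈ -5.06 °C

Series thermal resistances:
R_copper = L/(kA) = 0.0053/(396×21.4) = 6.254×10^-7 K/W
R_cork board = L/(kA) = 0.03/(0.0456×21.4) = 0.03074 K/W
R_outer film = 1/(h_o·A) = 1/(22×21.4) = 0.002124 K/W
R_total = 0.03287 K/W;  Q = ΔT/R_total = 30/0.03287 = 912.8 W
T_interface = T_inner − Q·ΣR(inner→interface) = 23 − 913×0.03074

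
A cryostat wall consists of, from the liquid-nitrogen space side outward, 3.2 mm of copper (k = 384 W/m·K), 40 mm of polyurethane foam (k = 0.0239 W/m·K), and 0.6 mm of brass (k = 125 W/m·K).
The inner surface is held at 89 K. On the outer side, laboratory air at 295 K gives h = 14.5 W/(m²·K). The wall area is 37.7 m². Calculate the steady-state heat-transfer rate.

Using the resistance-network approach (series):
R_copper = L/(kA) = 0.0032/(384×37.7) = 2.21×10^-7 K/W
R_polyurethane foam = L/(kA) = 0.04/(0.0239×37.7) = 0.04439 K/W
R_brass = L/(kA) = 0.0006/(125×37.7) = 1.273×10^-7 K/W
R_outer film = 1/(h_o·A) = 1/(14.5×37.7) = 0.001829 K/W
R_total = 0.04622 K/W
Q = ΔT / R_total = 206 / 0.04622

Q ≈ 4460 W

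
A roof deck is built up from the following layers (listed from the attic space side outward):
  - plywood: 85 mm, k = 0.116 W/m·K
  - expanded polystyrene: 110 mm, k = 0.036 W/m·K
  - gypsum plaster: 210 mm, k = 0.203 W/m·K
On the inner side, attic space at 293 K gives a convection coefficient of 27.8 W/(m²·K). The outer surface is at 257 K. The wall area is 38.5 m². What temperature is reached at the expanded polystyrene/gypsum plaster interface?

T ≈ 265 K

Treating each layer as a thermal resistance in series:
R_inner film = 1/(h_i·A) = 1/(27.8×38.5) = 9.343×10^-4 K/W
R_plywood = L/(kA) = 0.085/(0.116×38.5) = 0.01903 K/W
R_expanded polystyrene = L/(kA) = 0.11/(0.036×38.5) = 0.07937 K/W
R_gypsum plaster = L/(kA) = 0.21/(0.203×38.5) = 0.02687 K/W
R_total = 0.1262 K/W;  Q = ΔT/R_total = 36/0.1262 = 285.3 W
T_interface = T_inner − Q·ΣR(inner→interface) = 293 − 285×0.09933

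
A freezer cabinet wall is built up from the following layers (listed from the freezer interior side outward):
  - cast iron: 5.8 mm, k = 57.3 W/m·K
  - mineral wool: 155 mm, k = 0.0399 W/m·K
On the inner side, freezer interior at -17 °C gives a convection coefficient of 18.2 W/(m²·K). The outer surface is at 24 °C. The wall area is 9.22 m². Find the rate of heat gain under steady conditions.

Q ≈ 96 W

Thermal resistances in series:
R_inner film = 1/(h_i·A) = 1/(18.2×9.22) = 0.005959 K/W
R_cast iron = L/(kA) = 0.0058/(57.3×9.22) = 1.098×10^-5 K/W
R_mineral wool = L/(kA) = 0.155/(0.0399×9.22) = 0.4213 K/W
R_total = 0.4273 K/W
Q = ΔT / R_total = 41 / 0.4273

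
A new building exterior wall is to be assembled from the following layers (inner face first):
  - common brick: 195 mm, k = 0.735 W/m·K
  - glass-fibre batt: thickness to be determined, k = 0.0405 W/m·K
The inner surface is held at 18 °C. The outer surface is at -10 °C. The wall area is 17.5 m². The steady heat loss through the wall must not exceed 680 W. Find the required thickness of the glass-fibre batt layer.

Thermal resistances in series:
R_common brick = L/(kA) = 0.195/(0.735×17.5) = 0.01516 K/W
Sum of the known resistances R_other = 0.01516 K/W
Required total resistance R_tot = ΔT/Q_allow = 28/680 = 0.04118 K/W
R_glass-fibre batt = R_tot − R_other = 0.02602 K/W
L = R·k·A = 0.02602×0.0405×17.5

L ≈ 18.4 mm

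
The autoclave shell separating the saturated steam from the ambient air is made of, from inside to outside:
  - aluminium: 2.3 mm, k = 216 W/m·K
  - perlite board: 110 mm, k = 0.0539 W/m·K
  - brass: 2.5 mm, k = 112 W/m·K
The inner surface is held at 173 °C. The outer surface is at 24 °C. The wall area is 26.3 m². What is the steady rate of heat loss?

Q ≈ 1920 W

Series thermal resistances:
R_aluminium = L/(kA) = 0.0023/(216×26.3) = 4.049×10^-7 K/W
R_perlite board = L/(kA) = 0.11/(0.0539×26.3) = 0.0776 K/W
R_brass = L/(kA) = 0.0025/(112×26.3) = 8.487×10^-7 K/W
R_total = 0.0776 K/W
Q = ΔT / R_total = 149 / 0.0776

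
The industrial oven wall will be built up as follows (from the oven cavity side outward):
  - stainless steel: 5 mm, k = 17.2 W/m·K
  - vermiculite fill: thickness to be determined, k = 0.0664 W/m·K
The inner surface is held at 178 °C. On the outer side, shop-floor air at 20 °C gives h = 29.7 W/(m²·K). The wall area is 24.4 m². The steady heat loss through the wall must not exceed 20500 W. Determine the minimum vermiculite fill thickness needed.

Treating each layer as a thermal resistance in series:
R_stainless steel = L/(kA) = 0.005/(17.2×24.4) = 1.191×10^-5 K/W
R_outer film = 1/(h_o·A) = 1/(29.7×24.4) = 0.00138 K/W
Sum of the known resistances R_other = 0.001392 K/W
Required total resistance R_tot = ΔT/Q_allow = 158/20500 = 0.007707 K/W
R_vermiculite fill = R_tot − R_other = 0.006315 K/W
L = R·k·A = 0.006315×0.0664×24.4

L ≈ 10.2 mm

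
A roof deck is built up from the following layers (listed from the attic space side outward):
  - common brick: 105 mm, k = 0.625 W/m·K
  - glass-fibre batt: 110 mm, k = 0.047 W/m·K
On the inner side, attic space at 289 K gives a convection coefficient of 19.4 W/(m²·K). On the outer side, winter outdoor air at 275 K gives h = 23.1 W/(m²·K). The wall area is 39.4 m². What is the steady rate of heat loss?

Q ≈ 212 W

Model the wall as resistances in series:
R_inner film = 1/(h_i·A) = 1/(19.4×39.4) = 0.001308 K/W
R_common brick = L/(kA) = 0.105/(0.625×39.4) = 0.004264 K/W
R_glass-fibre batt = L/(kA) = 0.11/(0.047×39.4) = 0.0594 K/W
R_outer film = 1/(h_o·A) = 1/(23.1×39.4) = 0.001099 K/W
R_total = 0.06607 K/W
Q = ΔT / R_total = 14 / 0.06607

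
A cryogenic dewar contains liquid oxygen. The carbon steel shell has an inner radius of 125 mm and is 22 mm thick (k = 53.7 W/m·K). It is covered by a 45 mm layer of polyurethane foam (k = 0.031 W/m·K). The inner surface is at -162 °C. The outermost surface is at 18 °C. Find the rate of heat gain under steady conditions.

Q ≈ 44 W

Radial (spherical) resistances in series:
R_carbon steel shell = (1/0.125 − 1/0.147)/(4π×53.7) = 0.001774 K/W
R_polyurethane foam = (1/0.147 − 1/0.192)/(4π×0.031) = 4.093 K/W
R_total = 4.095 K/W
Q = ΔT/R_total = 180/4.095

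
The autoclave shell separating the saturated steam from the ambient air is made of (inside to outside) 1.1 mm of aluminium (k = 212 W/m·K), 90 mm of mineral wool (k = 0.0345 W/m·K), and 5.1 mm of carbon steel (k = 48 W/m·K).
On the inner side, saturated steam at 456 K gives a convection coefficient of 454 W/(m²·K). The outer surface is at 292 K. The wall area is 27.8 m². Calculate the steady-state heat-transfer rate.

Using the resistance-network approach (series):
R_inner film = 1/(h_i·A) = 1/(454×27.8) = 7.923×10^-5 K/W
R_aluminium = L/(kA) = 0.0011/(212×27.8) = 1.866×10^-7 K/W
R_mineral wool = L/(kA) = 0.09/(0.0345×27.8) = 0.09384 K/W
R_carbon steel = L/(kA) = 0.0051/(48×27.8) = 3.822×10^-6 K/W
R_total = 0.09392 K/W
Q = ΔT / R_total = 164 / 0.09392

Q ≈ 1750 W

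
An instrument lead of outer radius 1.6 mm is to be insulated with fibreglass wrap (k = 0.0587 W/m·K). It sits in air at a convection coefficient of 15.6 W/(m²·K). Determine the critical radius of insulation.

For a cylinder r_cr = k/h = 0.0587/15.6
r_cr = 3.76 mm; since the bare radius (1.6 mm) is below r_cr, adding a thin layer of insulation will *increase* heat loss.

r_cr ≈ 3.76 mm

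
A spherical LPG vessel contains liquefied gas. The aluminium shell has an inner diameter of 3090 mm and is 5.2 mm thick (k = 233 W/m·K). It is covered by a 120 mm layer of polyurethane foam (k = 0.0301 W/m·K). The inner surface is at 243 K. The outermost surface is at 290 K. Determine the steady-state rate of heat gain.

For a spherical shell R = (1/r₁ − 1/r₂)/(4πk); film R = 1/(h·4πr²). In series:
R_aluminium shell = (1/1.545 − 1/1.5502)/(4π×233) = 7.415×10^-7 K/W
R_polyurethane foam = (1/1.5502 − 1/1.6702)/(4π×0.0301) = 0.1225 K/W
R_total = 0.1225 K/W
Q = ΔT/R_total = 47/0.1225

Q ≈ 384 W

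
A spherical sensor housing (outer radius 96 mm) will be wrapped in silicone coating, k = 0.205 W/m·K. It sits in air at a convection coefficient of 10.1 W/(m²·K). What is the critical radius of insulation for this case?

r_cr ≈ 40.6 mm

For a sphere r_cr = 2k/h = 2×0.205/10.1
r_cr = 40.6 mm; since the bare radius (96 mm) is above r_cr, any added insulation will reduce heat loss.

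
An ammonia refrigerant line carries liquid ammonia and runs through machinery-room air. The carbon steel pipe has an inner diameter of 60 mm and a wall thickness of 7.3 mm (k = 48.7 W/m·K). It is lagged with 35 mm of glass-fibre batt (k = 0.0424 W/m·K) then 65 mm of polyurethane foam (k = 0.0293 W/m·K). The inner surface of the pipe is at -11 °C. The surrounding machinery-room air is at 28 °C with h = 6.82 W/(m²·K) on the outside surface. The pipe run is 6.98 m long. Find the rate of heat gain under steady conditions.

Radial resistances (cylindrical: R_cond = ln(r_o/r_i)/(2πkL), R_conv = 1/(h·2πrL)):
R_carbon steel pipe wall = ln(37.3/30)/(2π×48.7×6.98) = 1.02×10^-4 K/W
R_glass-fibre batt = ln(72.3/37.3)/(2π×0.0424×6.98) = 0.3559 K/W
R_polyurethane foam = ln(137.3/72.3)/(2π×0.0293×6.98) = 0.4991 K/W
R_outer film = 1/(h_o·2πr_oL) = 1/(6.82×2π×0.1373×6.98) = 0.02435 K/W
R_total = 0.8795 K/W
Q = ΔT/R_total = 39/0.8795

Q ≈ 44.3 W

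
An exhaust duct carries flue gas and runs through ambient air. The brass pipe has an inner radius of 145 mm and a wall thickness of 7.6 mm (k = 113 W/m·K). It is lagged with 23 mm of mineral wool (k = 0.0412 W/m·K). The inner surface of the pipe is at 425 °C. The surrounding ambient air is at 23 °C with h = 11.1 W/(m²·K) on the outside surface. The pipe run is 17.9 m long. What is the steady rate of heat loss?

Q ≈ 11500 W

For a radial system each layer contributes R = ln(r_out/r_in)/(2πkL); films add R = 1/(hA).
R_brass pipe wall = ln(152.6/145)/(2π×113×17.9) = 4.02×10^-6 K/W
R_mineral wool = ln(175.6/152.6)/(2π×0.0412×17.9) = 0.0303 K/W
R_outer film = 1/(h_o·2πr_oL) = 1/(11.1×2π×0.1756×17.9) = 0.004562 K/W
R_total = 0.03486 K/W
Q = ΔT/R_total = 402/0.03486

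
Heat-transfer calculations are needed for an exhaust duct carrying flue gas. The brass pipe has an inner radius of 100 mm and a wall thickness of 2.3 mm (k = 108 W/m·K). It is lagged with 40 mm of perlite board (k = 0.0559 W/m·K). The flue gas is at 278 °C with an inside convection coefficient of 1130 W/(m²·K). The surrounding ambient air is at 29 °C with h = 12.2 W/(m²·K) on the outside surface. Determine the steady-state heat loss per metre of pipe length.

q′ ≈ 241 W/m

Treating each annulus and film as a series resistance:
R_inner film = 1/(h_i·2πr₁L) = 1/(1130×2π×0.1×1) = 0.001408 K/W
R_brass pipe wall = ln(102.3/100)/(2π×108×1) = 3.351×10^-5 K/W
R_perlite board = ln(142.3/102.3)/(2π×0.0559×1) = 0.9396 K/W
R_outer film = 1/(h_o·2πr_oL) = 1/(12.2×2π×0.1423×1) = 0.09168 K/W
R_total = 1.033 K/W
Q = ΔT/R_total = 249/1.033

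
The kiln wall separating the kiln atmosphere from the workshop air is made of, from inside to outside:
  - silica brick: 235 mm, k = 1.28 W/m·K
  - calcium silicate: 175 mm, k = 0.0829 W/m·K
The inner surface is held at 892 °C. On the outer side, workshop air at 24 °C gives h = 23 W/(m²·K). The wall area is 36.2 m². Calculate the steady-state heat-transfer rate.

Model the wall as resistances in series:
R_silica brick = L/(kA) = 0.235/(1.28×36.2) = 0.005072 K/W
R_calcium silicate = L/(kA) = 0.175/(0.0829×36.2) = 0.05831 K/W
R_outer film = 1/(h_o·A) = 1/(23×36.2) = 0.001201 K/W
R_total = 0.06459 K/W
Q = ΔT / R_total = 868 / 0.06459

Q ≈ 13400 W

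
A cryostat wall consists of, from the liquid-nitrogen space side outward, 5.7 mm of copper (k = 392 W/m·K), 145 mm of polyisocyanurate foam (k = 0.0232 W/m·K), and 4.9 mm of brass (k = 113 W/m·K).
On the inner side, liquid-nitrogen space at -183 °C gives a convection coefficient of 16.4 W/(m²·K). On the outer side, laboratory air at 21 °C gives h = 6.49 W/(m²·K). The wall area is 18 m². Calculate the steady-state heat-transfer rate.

Q ≈ 568 W

Treating each layer as a thermal resistance in series:
R_inner film = 1/(h_i·A) = 1/(16.4×18) = 0.003388 K/W
R_copper = L/(kA) = 0.0057/(392×18) = 8.078×10^-7 K/W
R_polyisocyanurate foam = L/(kA) = 0.145/(0.0232×18) = 0.3472 K/W
R_brass = L/(kA) = 0.0049/(113×18) = 2.409×10^-6 K/W
R_outer film = 1/(h_o·A) = 1/(6.49×18) = 0.00856 K/W
R_total = 0.3592 K/W
Q = ΔT / R_total = 204 / 0.3592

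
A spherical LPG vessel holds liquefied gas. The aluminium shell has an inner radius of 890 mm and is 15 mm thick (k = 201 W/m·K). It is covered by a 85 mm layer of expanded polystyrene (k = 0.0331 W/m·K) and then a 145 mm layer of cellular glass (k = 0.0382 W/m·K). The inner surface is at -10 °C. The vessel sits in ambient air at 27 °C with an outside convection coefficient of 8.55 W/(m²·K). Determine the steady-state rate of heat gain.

Spherical conduction: R = (1/r_in − 1/r_out)/(4πk) per layer; series-sum.
R_aluminium shell = (1/0.89 − 1/0.905)/(4π×201) = 7.373×10^-6 K/W
R_expanded polystyrene = (1/0.905 − 1/0.99)/(4π×0.0331) = 0.2281 K/W
R_cellular glass = (1/0.99 − 1/1.135)/(4π×0.0382) = 0.2688 K/W
R_outer film = 1/(h·4πr_o²) = 1/(8.55×4π×1.135²) = 0.007225 K/W
R_total = 0.5041 K/W
Q = ΔT/R_total = 37/0.5041

Q ≈ 73.4 W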